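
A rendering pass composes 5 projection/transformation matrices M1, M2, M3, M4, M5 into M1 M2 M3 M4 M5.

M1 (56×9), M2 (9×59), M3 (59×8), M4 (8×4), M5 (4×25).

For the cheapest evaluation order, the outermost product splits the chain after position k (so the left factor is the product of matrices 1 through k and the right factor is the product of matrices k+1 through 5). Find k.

Adjacent pairs: M1M2 = 56·9·59 = 29736; M2M3 = 9·59·8 = 4248; M3M4 = 59·8·4 = 1888; M4M5 = 8·4·25 = 800.
Length 3: M1..M3: k=1: 0+4248+56·9·8=8280; k=2: 29736+0+56·59·8=56168 → min 8280 | M2..M4: k=2: 0+1888+9·59·4=4012; k=3: 4248+0+9·8·4=4536 → min 4012 | M3..M5: k=3: 0+800+59·8·25=12600; k=4: 1888+0+59·4·25=7788 → min 7788.
Length 4: M1..M4: k=1: 0+4012+56·9·4=6028; k=2: 29736+1888+56·59·4=44840; k=3: 8280+0+56·8·4=10072 → min 6028 | M2..M5: k=2: 0+7788+9·59·25=21063; k=3: 4248+800+9·8·25=6848; k=4: 4012+0+9·4·25=4912 → min 4912.
Top-level splits: k=1: (M1..M1)·(M2..M5) → 0+4912+56·9·25 = 17512; k=2: (M1..M2)·(M3..M5) → 29736+7788+56·59·25 = 120124; k=3: (M1..M3)·(M4..M5) → 8280+800+56·8·25 = 20280; k=4: (M1..M4)·(M5..M5) → 6028+0+56·4·25 = 11628.
Best split is after M4, i.e. k = 4.

4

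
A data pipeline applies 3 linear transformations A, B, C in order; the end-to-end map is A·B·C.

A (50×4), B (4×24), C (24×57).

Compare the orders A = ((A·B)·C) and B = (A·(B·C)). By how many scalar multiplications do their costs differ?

56328

Order A = ((A·B)·C): (A·B): 50×4 by 4×24 → 50×24, cost 50·4·24 = 4800; ((A·B)·C): 50×24 by 24×57 → 50×57, cost 50·24·57 = 68400; cumulative 73200. Total 73200.
Order B = (A·(B·C)): (B·C): 4×24 by 24×57 → 4×57, cost 4·24·57 = 5472; (A·(B·C)): 50×4 by 4×57 → 50×57, cost 50·4·57 = 11400; cumulative 16872. Total 16872.
Difference: |73200 − 16872| = 56328.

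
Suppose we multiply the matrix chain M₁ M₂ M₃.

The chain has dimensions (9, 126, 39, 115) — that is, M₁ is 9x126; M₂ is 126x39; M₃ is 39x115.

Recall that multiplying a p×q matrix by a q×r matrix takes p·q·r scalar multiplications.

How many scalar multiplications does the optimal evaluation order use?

84591

Order (M₁ (M₂ M₃)): (M₂ M₃): 126×39 by 39×115 → 126×115, cost 126·39·115 = 565110; (M₁ (M₂ M₃)): 9×126 by 126×115 → 9×115, cost 9·126·115 = 130410; cumulative 695520. Total 695520.
Order ((M₁ M₂) M₃): (M₁ M₂): 9×126 by 126×39 → 9×39, cost 9·126·39 = 44226; ((M₁ M₂) M₃): 9×39 by 39×115 → 9×115, cost 9·39·115 = 40365; cumulative 84591. Total 84591.
Minimum: 84591.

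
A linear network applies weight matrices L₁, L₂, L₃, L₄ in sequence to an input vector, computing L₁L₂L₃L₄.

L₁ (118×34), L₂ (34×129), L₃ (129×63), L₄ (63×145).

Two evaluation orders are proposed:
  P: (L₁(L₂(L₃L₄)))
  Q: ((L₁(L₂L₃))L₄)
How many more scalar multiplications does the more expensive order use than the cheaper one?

789121

Order P = (L₁(L₂(L₃L₄))): (L₃L₄): 129×63 by 63×145 → 129×145, cost 129·63·145 = 1178415; (L₂(L₃L₄)): 34×129 by 129×145 → 34×145, cost 34·129·145 = 635970; cumulative 1814385; (L₁(L₂(L₃L₄))): 118×34 by 34×145 → 118×145, cost 118·34·145 = 581740; cumulative 2396125. Total 2396125.
Order Q = ((L₁(L₂L₃))L₄): (L₂L₃): 34×129 by 129×63 → 34×63, cost 34·129·63 = 276318; (L₁(L₂L₃)): 118×34 by 34×63 → 118×63, cost 118·34·63 = 252756; cumulative 529074; ((L₁(L₂L₃))L₄): 118×63 by 63×145 → 118×145, cost 118·63·145 = 1077930; cumulative 1607004. Total 1607004.
Difference: |2396125 − 1607004| = 789121.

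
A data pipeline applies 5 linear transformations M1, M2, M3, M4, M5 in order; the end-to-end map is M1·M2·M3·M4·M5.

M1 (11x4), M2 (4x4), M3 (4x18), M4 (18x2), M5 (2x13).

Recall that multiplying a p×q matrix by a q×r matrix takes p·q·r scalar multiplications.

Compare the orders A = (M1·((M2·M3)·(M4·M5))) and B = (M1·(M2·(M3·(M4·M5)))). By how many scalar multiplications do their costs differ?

80

Order A = (M1·((M2·M3)·(M4·M5))): (M2·M3): 4×4 by 4×18 → 4×18, cost 4·4·18 = 288; (M4·M5): 18×2 by 2×13 → 18×13, cost 18·2·13 = 468; ((M2·M3)·(M4·M5)): 4×18 by 18×13 → 4×13, cost 4·18·13 = 936; cumulative 1692; (M1·((M2·M3)·(M4·M5))): 11×4 by 4×13 → 11×13, cost 11·4·13 = 572; cumulative 2264. Total 2264.
Order B = (M1·(M2·(M3·(M4·M5)))): (M4·M5): 18×2 by 2×13 → 18×13, cost 18·2·13 = 468; (M3·(M4·M5)): 4×18 by 18×13 → 4×13, cost 4·18·13 = 936; cumulative 1404; (M2·(M3·(M4·M5))): 4×4 by 4×13 → 4×13, cost 4·4·13 = 208; cumulative 1612; (M1·(M2·(M3·(M4·M5)))): 11×4 by 4×13 → 11×13, cost 11·4·13 = 572; cumulative 2184. Total 2184.
Difference: |2264 − 2184| = 80.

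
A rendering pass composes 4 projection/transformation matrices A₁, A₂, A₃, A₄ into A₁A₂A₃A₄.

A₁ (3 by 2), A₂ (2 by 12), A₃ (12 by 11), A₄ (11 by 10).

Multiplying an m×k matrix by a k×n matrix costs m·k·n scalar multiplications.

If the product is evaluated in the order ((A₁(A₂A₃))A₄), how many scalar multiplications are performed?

660

(A₂A₃): 2×12 by 12×11 → 2×11, cost 2·12·11 = 264
(A₁(A₂A₃)): 3×2 by 2×11 → 3×11, cost 3·2·11 = 66; cumulative 330
((A₁(A₂A₃))A₄): 3×11 by 11×10 → 3×10, cost 3·11·10 = 330; cumulative 660
Total: 660 scalar multiplications.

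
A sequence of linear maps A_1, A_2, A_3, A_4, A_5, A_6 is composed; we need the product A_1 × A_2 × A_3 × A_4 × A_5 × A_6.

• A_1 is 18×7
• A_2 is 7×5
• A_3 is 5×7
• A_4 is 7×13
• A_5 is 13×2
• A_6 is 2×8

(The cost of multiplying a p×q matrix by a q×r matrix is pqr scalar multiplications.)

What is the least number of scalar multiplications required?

862

Adjacent pairs: A_1A_2 = 18·7·5 = 630; A_2A_3 = 7·5·7 = 245; A_3A_4 = 5·7·13 = 455; A_4A_5 = 7·13·2 = 182; A_5A_6 = 13·2·8 = 208.
Length 3: A_1..A_3: k=1: 0+245+18·7·7=1127; k=2: 630+0+18·5·7=1260 → min 1127 | A_2..A_4: k=2: 0+455+7·5·13=910; k=3: 245+0+7·7·13=882 → min 882 | A_3..A_5: k=3: 0+182+5·7·2=252; k=4: 455+0+5·13·2=585 → min 252 | A_4..A_6: k=4: 0+208+7·13·8=936; k=5: 182+0+7·2·8=294 → min 294.
Length 4: A_1..A_4: k=1: 0+882+18·7·13=2520; k=2: 630+455+18·5·13=2255; k=3: 1127+0+18·7·13=2765 → min 2255 | A_2..A_5: k=2: 0+252+7·5·2=322; k=3: 245+182+7·7·2=525; k=4: 882+0+7·13·2=1064 → min 322 | A_3..A_6: k=3: 0+294+5·7·8=574; k=4: 455+208+5·13·8=1183; k=5: 252+0+5·2·8=332 → min 332.
Length 5: A_1..A_5: k=1: 0+322+18·7·2=574; k=2: 630+252+18·5·2=1062; k=3: 1127+182+18·7·2=1561; k=4: 2255+0+18·13·2=2723 → min 574 | A_2..A_6: k=2: 0+332+7·5·8=612; k=3: 245+294+7·7·8=931; k=4: 882+208+7·13·8=1818; k=5: 322+0+7·2·8=434 → min 434.
Length 6: A_1..A_6: k=1: 0+434+18·7·8=1442; k=2: 630+332+18·5·8=1682; k=3: 1127+294+18·7·8=2429; k=4: 2255+208+18·13·8=4335; k=5: 574+0+18·2·8=862 → min 862.
Optimal order: ((A_1 × (A_2 × (A_3 × (A_4 × A_5)))) × A_6) with cost 862.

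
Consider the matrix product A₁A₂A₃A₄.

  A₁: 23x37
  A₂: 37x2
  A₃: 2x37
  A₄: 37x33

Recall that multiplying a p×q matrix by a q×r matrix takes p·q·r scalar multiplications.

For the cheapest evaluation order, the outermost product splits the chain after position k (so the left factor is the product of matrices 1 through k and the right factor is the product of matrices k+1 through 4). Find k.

2

Adjacent pairs: A₁A₂ = 23·37·2 = 1702; A₂A₃ = 37·2·37 = 2738; A₃A₄ = 2·37·33 = 2442.
Length 3: A₁..A₃: k=1: 0+2738+23·37·37=34225; k=2: 1702+0+23·2·37=3404 → min 3404 | A₂..A₄: k=2: 0+2442+37·2·33=4884; k=3: 2738+0+37·37·33=47915 → min 4884.
Top-level splits: k=1: (A₁..A₁)·(A₂..A₄) → 0+4884+23·37·33 = 32967; k=2: (A₁..A₂)·(A₃..A₄) → 1702+2442+23·2·33 = 5662; k=3: (A₁..A₃)·(A₄..A₄) → 3404+0+23·37·33 = 31487.
Best split is after A₂, i.e. k = 2.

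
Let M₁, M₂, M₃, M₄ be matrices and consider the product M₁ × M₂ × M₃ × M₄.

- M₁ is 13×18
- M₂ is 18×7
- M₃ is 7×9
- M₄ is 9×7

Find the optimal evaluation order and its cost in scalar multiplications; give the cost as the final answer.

2716

Adjacent pairs: M₁M₂ = 13·18·7 = 1638; M₂M₃ = 18·7·9 = 1134; M₃M₄ = 7·9·7 = 441.
Length 3: M₁..M₃: k=1: 0+1134+13·18·9=3240; k=2: 1638+0+13·7·9=2457 → min 2457 | M₂..M₄: k=2: 0+441+18·7·7=1323; k=3: 1134+0+18·9·7=2268 → min 1323.
Length 4: M₁..M₄: k=1: 0+1323+13·18·7=2961; k=2: 1638+441+13·7·7=2716; k=3: 2457+0+13·9·7=3276 → min 2716.
Optimal parenthesization: ((M₁ × M₂) × (M₃ × M₄)) with cost 2716.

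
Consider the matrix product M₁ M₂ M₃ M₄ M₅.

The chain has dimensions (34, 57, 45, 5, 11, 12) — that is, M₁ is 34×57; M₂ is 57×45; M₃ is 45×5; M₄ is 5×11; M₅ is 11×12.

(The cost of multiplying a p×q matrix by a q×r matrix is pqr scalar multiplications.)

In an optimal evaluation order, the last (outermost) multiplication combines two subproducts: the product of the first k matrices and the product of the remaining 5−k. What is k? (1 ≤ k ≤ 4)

Adjacent pairs: M₁M₂ = 34·57·45 = 87210; M₂M₃ = 57·45·5 = 12825; M₃M₄ = 45·5·11 = 2475; M₄M₅ = 5·11·12 = 660.
Length 3: M₁..M₃: k=1: 0+12825+34·57·5=22515; k=2: 87210+0+34·45·5=94860 → min 22515 | M₂..M₄: k=2: 0+2475+57·45·11=30690; k=3: 12825+0+57·5·11=15960 → min 15960 | M₃..M₅: k=3: 0+660+45·5·12=3360; k=4: 2475+0+45·11·12=8415 → min 3360.
Length 4: M₁..M₄: k=1: 0+15960+34·57·11=37278; k=2: 87210+2475+34·45·11=106515; k=3: 22515+0+34·5·11=24385 → min 24385 | M₂..M₅: k=2: 0+3360+57·45·12=34140; k=3: 12825+660+57·5·12=16905; k=4: 15960+0+57·11·12=23484 → min 16905.
Top-level splits: k=1: (M₁..M₁)·(M₂..M₅) → 0+16905+34·57·12 = 40161; k=2: (M₁..M₂)·(M₃..M₅) → 87210+3360+34·45·12 = 108930; k=3: (M₁..M₃)·(M₄..M₅) → 22515+660+34·5·12 = 25215; k=4: (M₁..M₄)·(M₅..M₅) → 24385+0+34·11·12 = 28873.
Best split is after M₃, i.e. k = 3.

3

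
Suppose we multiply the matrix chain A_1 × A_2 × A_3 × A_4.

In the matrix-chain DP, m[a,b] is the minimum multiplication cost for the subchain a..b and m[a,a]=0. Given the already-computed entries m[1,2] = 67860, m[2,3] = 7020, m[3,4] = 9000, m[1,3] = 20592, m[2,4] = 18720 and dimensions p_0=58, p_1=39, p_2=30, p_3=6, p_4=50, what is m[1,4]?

37992

m[1,4] = min over k∈[1,3] of m[1,k]+m[k+1,4]+p_{0}·p_k·p_{4}.
k=1: 0 + 18720 + 58·39·50 = 131820; k=2: 67860 + 9000 + 58·30·50 = 163860; k=3: 20592 + 0 + 58·6·50 = 37992.
Minimum: 37992 at k=3.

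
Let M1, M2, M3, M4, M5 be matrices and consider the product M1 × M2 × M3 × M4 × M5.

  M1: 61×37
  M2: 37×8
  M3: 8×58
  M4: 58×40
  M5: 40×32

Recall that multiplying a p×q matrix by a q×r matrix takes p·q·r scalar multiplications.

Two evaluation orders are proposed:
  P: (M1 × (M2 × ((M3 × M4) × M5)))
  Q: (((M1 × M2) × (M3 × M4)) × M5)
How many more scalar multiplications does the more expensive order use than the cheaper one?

23720

Order P = (M1 × (M2 × ((M3 × M4) × M5))): (M3 × M4): 8×58 by 58×40 → 8×40, cost 8·58·40 = 18560; ((M3 × M4) × M5): 8×40 by 40×32 → 8×32, cost 8·40·32 = 10240; cumulative 28800; (M2 × ((M3 × M4) × M5)): 37×8 by 8×32 → 37×32, cost 37·8·32 = 9472; cumulative 38272; (M1 × (M2 × ((M3 × M4) × M5))): 61×37 by 37×32 → 61×32, cost 61·37·32 = 72224; cumulative 110496. Total 110496.
Order Q = (((M1 × M2) × (M3 × M4)) × M5): (M1 × M2): 61×37 by 37×8 → 61×8, cost 61·37·8 = 18056; (M3 × M4): 8×58 by 58×40 → 8×40, cost 8·58·40 = 18560; ((M1 × M2) × (M3 × M4)): 61×8 by 8×40 → 61×40, cost 61·8·40 = 19520; cumulative 56136; (((M1 × M2) × (M3 × M4)) × M5): 61×40 by 40×32 → 61×32, cost 61·40·32 = 78080; cumulative 134216. Total 134216.
Difference: |110496 − 134216| = 23720.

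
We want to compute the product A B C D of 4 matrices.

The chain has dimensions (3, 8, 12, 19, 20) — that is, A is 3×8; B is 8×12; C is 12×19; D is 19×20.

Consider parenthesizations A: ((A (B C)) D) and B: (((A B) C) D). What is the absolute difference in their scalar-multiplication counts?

Order A = ((A (B C)) D): (B C): 8×12 by 12×19 → 8×19, cost 8·12·19 = 1824; (A (B C)): 3×8 by 8×19 → 3×19, cost 3·8·19 = 456; cumulative 2280; ((A (B C)) D): 3×19 by 19×20 → 3×20, cost 3·19·20 = 1140; cumulative 3420. Total 3420.
Order B = (((A B) C) D): (A B): 3×8 by 8×12 → 3×12, cost 3·8·12 = 288; ((A B) C): 3×12 by 12×19 → 3×19, cost 3·12·19 = 684; cumulative 972; (((A B) C) D): 3×19 by 19×20 → 3×20, cost 3·19·20 = 1140; cumulative 2112. Total 2112.
Difference: |3420 − 2112| = 1308.

1308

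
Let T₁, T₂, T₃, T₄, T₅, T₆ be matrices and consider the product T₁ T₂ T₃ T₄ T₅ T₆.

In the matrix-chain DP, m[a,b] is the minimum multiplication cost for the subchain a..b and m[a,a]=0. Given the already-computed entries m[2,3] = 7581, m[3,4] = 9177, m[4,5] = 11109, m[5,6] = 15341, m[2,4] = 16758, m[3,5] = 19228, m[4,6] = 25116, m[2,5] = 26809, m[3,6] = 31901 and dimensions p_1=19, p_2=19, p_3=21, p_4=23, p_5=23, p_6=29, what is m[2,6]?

39482

m[2,6] = min over k∈[2,5] of m[2,k]+m[k+1,6]+p_{1}·p_k·p_{6}.
k=2: 0 + 31901 + 19·19·29 = 42370; k=3: 7581 + 25116 + 19·21·29 = 44268; k=4: 16758 + 15341 + 19·23·29 = 44772; k=5: 26809 + 0 + 19·23·29 = 39482.
Minimum: 39482 at k=5.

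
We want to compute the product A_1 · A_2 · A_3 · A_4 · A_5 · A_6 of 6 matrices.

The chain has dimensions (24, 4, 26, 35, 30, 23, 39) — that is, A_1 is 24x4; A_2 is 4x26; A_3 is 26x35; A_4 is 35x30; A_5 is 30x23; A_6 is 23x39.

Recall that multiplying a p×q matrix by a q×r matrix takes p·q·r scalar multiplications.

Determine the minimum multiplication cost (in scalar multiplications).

17932

Adjacent pairs: A_1A_2 = 24·4·26 = 2496; A_2A_3 = 4·26·35 = 3640; A_3A_4 = 26·35·30 = 27300; A_4A_5 = 35·30·23 = 24150; A_5A_6 = 30·23·39 = 26910.
Length 3: A_1..A_3: k=1: 0+3640+24·4·35=7000; k=2: 2496+0+24·26·35=24336 → min 7000 | A_2..A_4: k=2: 0+27300+4·26·30=30420; k=3: 3640+0+4·35·30=7840 → min 7840 | A_3..A_5: k=3: 0+24150+26·35·23=45080; k=4: 27300+0+26·30·23=45240 → min 45080 | A_4..A_6: k=4: 0+26910+35·30·39=67860; k=5: 24150+0+35·23·39=55545 → min 55545.
Length 4: A_1..A_4: k=1: 0+7840+24·4·30=10720; k=2: 2496+27300+24·26·30=48516; k=3: 7000+0+24·35·30=32200 → min 10720 | A_2..A_5: k=2: 0+45080+4·26·23=47472; k=3: 3640+24150+4·35·23=31010; k=4: 7840+0+4·30·23=10600 → min 10600 | A_3..A_6: k=3: 0+55545+26·35·39=91035; k=4: 27300+26910+26·30·39=84630; k=5: 45080+0+26·23·39=68402 → min 68402.
Length 5: A_1..A_5: k=1: 0+10600+24·4·23=12808; k=2: 2496+45080+24·26·23=61928; k=3: 7000+24150+24·35·23=50470; k=4: 10720+0+24·30·23=27280 → min 12808 | A_2..A_6: k=2: 0+68402+4·26·39=72458; k=3: 3640+55545+4·35·39=64645; k=4: 7840+26910+4·30·39=39430; k=5: 10600+0+4·23·39=14188 → min 14188.
Length 6: A_1..A_6: k=1: 0+14188+24·4·39=17932; k=2: 2496+68402+24·26·39=95234; k=3: 7000+55545+24·35·39=95305; k=4: 10720+26910+24·30·39=65710; k=5: 12808+0+24·23·39=34336 → min 17932.
Optimal order: (A_1 · ((((A_2 · A_3) · A_4) · A_5) · A_6)) with cost 17932.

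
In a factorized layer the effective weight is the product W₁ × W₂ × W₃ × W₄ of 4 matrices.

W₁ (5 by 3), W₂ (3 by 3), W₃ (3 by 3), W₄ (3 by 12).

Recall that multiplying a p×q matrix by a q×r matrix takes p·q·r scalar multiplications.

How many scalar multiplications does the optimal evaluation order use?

252

Adjacent pairs: W₁W₂ = 5·3·3 = 45; W₂W₃ = 3·3·3 = 27; W₃W₄ = 3·3·12 = 108.
Length 3: W₁..W₃: k=1: 0+27+5·3·3=72; k=2: 45+0+5·3·3=90 → min 72 | W₂..W₄: k=2: 0+108+3·3·12=216; k=3: 27+0+3·3·12=135 → min 135.
Length 4: W₁..W₄: k=1: 0+135+5·3·12=315; k=2: 45+108+5·3·12=333; k=3: 72+0+5·3·12=252 → min 252.
Optimal order: ((W₁ × (W₂ × W₃)) × W₄) with cost 252.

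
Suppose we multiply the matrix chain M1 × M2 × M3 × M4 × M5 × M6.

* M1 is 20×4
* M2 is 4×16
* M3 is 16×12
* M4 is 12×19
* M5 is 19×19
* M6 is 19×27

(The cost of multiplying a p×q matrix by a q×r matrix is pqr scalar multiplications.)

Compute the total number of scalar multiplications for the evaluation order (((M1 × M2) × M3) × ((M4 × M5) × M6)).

(M1 × M2): 20×4 by 4×16 → 20×16, cost 20·4·16 = 1280
((M1 × M2) × M3): 20×16 by 16×12 → 20×12, cost 20·16·12 = 3840; cumulative 5120
(M4 × M5): 12×19 by 19×19 → 12×19, cost 12·19·19 = 4332
((M4 × M5) × M6): 12×19 by 19×27 → 12×27, cost 12·19·27 = 6156; cumulative 10488
(((M1 × M2) × M3) × ((M4 × M5) × M6)): 20×12 by 12×27 → 20×27, cost 20·12·27 = 6480; cumulative 22088
Total: 22088 scalar multiplications.

22088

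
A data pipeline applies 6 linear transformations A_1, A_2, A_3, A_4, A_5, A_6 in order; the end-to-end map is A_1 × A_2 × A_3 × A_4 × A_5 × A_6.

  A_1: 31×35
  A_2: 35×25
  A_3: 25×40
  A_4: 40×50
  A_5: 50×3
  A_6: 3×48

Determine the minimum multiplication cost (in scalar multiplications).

Adjacent pairs: A_1A_2 = 31·35·25 = 27125; A_2A_3 = 35·25·40 = 35000; A_3A_4 = 25·40·50 = 50000; A_4A_5 = 40·50·3 = 6000; A_5A_6 = 50·3·48 = 7200.
Length 3: A_1..A_3: k=1: 0+35000+31·35·40=78400; k=2: 27125+0+31·25·40=58125 → min 58125 | A_2..A_4: k=2: 0+50000+35·25·50=93750; k=3: 35000+0+35·40·50=105000 → min 93750 | A_3..A_5: k=3: 0+6000+25·40·3=9000; k=4: 50000+0+25·50·3=53750 → min 9000 | A_4..A_6: k=4: 0+7200+40·50·48=103200; k=5: 6000+0+40·3·48=11760 → min 11760.
Length 4: A_1..A_4: k=1: 0+93750+31·35·50=148000; k=2: 27125+50000+31·25·50=115875; k=3: 58125+0+31·40·50=120125 → min 115875 | A_2..A_5: k=2: 0+9000+35·25·3=11625; k=3: 35000+6000+35·40·3=45200; k=4: 93750+0+35·50·3=99000 → min 11625 | A_3..A_6: k=3: 0+11760+25·40·48=59760; k=4: 50000+7200+25·50·48=117200; k=5: 9000+0+25·3·48=12600 → min 12600.
Length 5: A_1..A_5: k=1: 0+11625+31·35·3=14880; k=2: 27125+9000+31·25·3=38450; k=3: 58125+6000+31·40·3=67845; k=4: 115875+0+31·50·3=120525 → min 14880 | A_2..A_6: k=2: 0+12600+35·25·48=54600; k=3: 35000+11760+35·40·48=113960; k=4: 93750+7200+35·50·48=184950; k=5: 11625+0+35·3·48=16665 → min 16665.
Length 6: A_1..A_6: k=1: 0+16665+31·35·48=68745; k=2: 27125+12600+31·25·48=76925; k=3: 58125+11760+31·40·48=129405; k=4: 115875+7200+31·50·48=197475; k=5: 14880+0+31·3·48=19344 → min 19344.
Optimal order: ((A_1 × (A_2 × (A_3 × (A_4 × A_5)))) × A_6) with cost 19344.

19344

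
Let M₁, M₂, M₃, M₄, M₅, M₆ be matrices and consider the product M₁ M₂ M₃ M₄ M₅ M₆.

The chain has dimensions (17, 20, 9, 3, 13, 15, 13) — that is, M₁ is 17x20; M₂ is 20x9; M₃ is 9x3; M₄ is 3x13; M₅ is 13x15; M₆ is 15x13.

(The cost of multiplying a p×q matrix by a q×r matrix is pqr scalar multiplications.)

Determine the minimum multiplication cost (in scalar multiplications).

Adjacent pairs: M₁M₂ = 17·20·9 = 3060; M₂M₃ = 20·9·3 = 540; M₃M₄ = 9·3·13 = 351; M₄M₅ = 3·13·15 = 585; M₅M₆ = 13·15·13 = 2535.
Length 3: M₁..M₃: k=1: 0+540+17·20·3=1560; k=2: 3060+0+17·9·3=3519 → min 1560 | M₂..M₄: k=2: 0+351+20·9·13=2691; k=3: 540+0+20·3·13=1320 → min 1320 | M₃..M₅: k=3: 0+585+9·3·15=990; k=4: 351+0+9·13·15=2106 → min 990 | M₄..M₆: k=4: 0+2535+3·13·13=3042; k=5: 585+0+3·15·13=1170 → min 1170.
Length 4: M₁..M₄: k=1: 0+1320+17·20·13=5740; k=2: 3060+351+17·9·13=5400; k=3: 1560+0+17·3·13=2223 → min 2223 | M₂..M₅: k=2: 0+990+20·9·15=3690; k=3: 540+585+20·3·15=2025; k=4: 1320+0+20·13·15=5220 → min 2025 | M₃..M₆: k=3: 0+1170+9·3·13=1521; k=4: 351+2535+9·13·13=4407; k=5: 990+0+9·15·13=2745 → min 1521.
Length 5: M₁..M₅: k=1: 0+2025+17·20·15=7125; k=2: 3060+990+17·9·15=6345; k=3: 1560+585+17·3·15=2910; k=4: 2223+0+17·13·15=5538 → min 2910 | M₂..M₆: k=2: 0+1521+20·9·13=3861; k=3: 540+1170+20·3·13=2490; k=4: 1320+2535+20·13·13=7235; k=5: 2025+0+20·15·13=5925 → min 2490.
Length 6: M₁..M₆: k=1: 0+2490+17·20·13=6910; k=2: 3060+1521+17·9·13=6570; k=3: 1560+1170+17·3·13=3393; k=4: 2223+2535+17·13·13=7631; k=5: 2910+0+17·15·13=6225 → min 3393.
Optimal order: ((M₁ (M₂ M₃)) ((M₄ M₅) M₆)) with cost 3393.

3393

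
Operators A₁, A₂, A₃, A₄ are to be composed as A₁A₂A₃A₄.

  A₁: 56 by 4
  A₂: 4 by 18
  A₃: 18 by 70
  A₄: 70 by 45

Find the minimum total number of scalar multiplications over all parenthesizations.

27720

Adjacent pairs: A₁A₂ = 56·4·18 = 4032; A₂A₃ = 4·18·70 = 5040; A₃A₄ = 18·70·45 = 56700.
Length 3: A₁..A₃: k=1: 0+5040+56·4·70=20720; k=2: 4032+0+56·18·70=74592 → min 20720 | A₂..A₄: k=2: 0+56700+4·18·45=59940; k=3: 5040+0+4·70·45=17640 → min 17640.
Length 4: A₁..A₄: k=1: 0+17640+56·4·45=27720; k=2: 4032+56700+56·18·45=106092; k=3: 20720+0+56·70·45=197120 → min 27720.
Optimal order: (A₁((A₂A₃)A₄)) with cost 27720.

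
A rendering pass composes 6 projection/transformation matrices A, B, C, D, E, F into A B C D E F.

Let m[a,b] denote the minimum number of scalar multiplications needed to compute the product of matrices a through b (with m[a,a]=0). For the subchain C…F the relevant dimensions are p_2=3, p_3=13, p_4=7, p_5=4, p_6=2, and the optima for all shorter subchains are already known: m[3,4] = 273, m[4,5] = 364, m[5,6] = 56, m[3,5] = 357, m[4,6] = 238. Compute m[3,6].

316

m[3,6] = min over k∈[3,5] of m[3,k]+m[k+1,6]+p_{2}·p_k·p_{6}.
k=3: 0 + 238 + 3·13·2 = 316; k=4: 273 + 56 + 3·7·2 = 371; k=5: 357 + 0 + 3·4·2 = 381.
Minimum: 316 at k=3.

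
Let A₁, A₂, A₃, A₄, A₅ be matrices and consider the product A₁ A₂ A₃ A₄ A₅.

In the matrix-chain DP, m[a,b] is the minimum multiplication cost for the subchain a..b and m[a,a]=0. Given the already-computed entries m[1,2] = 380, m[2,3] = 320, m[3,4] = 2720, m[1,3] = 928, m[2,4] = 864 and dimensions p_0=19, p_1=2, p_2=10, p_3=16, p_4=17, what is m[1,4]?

1510

m[1,4] = min over k∈[1,3] of m[1,k]+m[k+1,4]+p_{0}·p_k·p_{4}.
k=1: 0 + 864 + 19·2·17 = 1510; k=2: 380 + 2720 + 19·10·17 = 6330; k=3: 928 + 0 + 19·16·17 = 6096.
Minimum: 1510 at k=1.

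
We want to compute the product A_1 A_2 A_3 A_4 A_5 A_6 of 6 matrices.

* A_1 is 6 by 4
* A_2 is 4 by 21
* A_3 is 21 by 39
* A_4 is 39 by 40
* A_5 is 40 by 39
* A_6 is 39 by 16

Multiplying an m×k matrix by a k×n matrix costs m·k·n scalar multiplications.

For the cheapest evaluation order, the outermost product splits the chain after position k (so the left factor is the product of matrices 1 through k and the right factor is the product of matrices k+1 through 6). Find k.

1

Adjacent pairs: A_1A_2 = 6·4·21 = 504; A_2A_3 = 4·21·39 = 3276; A_3A_4 = 21·39·40 = 32760; A_4A_5 = 39·40·39 = 60840; A_5A_6 = 40·39·16 = 24960.
Length 3: A_1..A_3: k=1: 0+3276+6·4·39=4212; k=2: 504+0+6·21·39=5418 → min 4212 | A_2..A_4: k=2: 0+32760+4·21·40=36120; k=3: 3276+0+4·39·40=9516 → min 9516 | A_3..A_5: k=3: 0+60840+21·39·39=92781; k=4: 32760+0+21·40·39=65520 → min 65520 | A_4..A_6: k=4: 0+24960+39·40·16=49920; k=5: 60840+0+39·39·16=85176 → min 49920.
Length 4: A_1..A_4: k=1: 0+9516+6·4·40=10476; k=2: 504+32760+6·21·40=38304; k=3: 4212+0+6·39·40=13572 → min 10476 | A_2..A_5: k=2: 0+65520+4·21·39=68796; k=3: 3276+60840+4·39·39=70200; k=4: 9516+0+4·40·39=15756 → min 15756 | A_3..A_6: k=3: 0+49920+21·39·16=63024; k=4: 32760+24960+21·40·16=71160; k=5: 65520+0+21·39·16=78624 → min 63024.
Length 5: A_1..A_5: k=1: 0+15756+6·4·39=16692; k=2: 504+65520+6·21·39=70938; k=3: 4212+60840+6·39·39=74178; k=4: 10476+0+6·40·39=19836 → min 16692 | A_2..A_6: k=2: 0+63024+4·21·16=64368; k=3: 3276+49920+4·39·16=55692; k=4: 9516+24960+4·40·16=37036; k=5: 15756+0+4·39·16=18252 → min 18252.
Top-level splits: k=1: (A_1..A_1)·(A_2..A_6) → 0+18252+6·4·16 = 18636; k=2: (A_1..A_2)·(A_3..A_6) → 504+63024+6·21·16 = 65544; k=3: (A_1..A_3)·(A_4..A_6) → 4212+49920+6·39·16 = 57876; k=4: (A_1..A_4)·(A_5..A_6) → 10476+24960+6·40·16 = 39276; k=5: (A_1..A_5)·(A_6..A_6) → 16692+0+6·39·16 = 20436.
Best split is after A_1, i.e. k = 1.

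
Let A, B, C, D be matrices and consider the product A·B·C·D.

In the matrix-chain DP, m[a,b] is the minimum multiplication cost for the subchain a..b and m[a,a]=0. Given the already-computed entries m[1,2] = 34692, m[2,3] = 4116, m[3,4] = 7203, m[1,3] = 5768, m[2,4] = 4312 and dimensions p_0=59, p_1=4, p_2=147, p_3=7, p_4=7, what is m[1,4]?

m[1,4] = min over k∈[1,3] of m[1,k]+m[k+1,4]+p_{0}·p_k·p_{4}.
k=1: 0 + 4312 + 59·4·7 = 5964; k=2: 34692 + 7203 + 59·147·7 = 102606; k=3: 5768 + 0 + 59·7·7 = 8659.
Minimum: 5964 at k=1.

5964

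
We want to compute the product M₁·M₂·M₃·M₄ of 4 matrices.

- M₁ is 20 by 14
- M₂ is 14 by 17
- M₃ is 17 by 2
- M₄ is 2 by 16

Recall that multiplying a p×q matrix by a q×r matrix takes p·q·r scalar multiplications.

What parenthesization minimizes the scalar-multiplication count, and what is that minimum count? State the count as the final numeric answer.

1676

Adjacent pairs: M₁M₂ = 20·14·17 = 4760; M₂M₃ = 14·17·2 = 476; M₃M₄ = 17·2·16 = 544.
Length 3: M₁..M₃: k=1: 0+476+20·14·2=1036; k=2: 4760+0+20·17·2=5440 → min 1036 | M₂..M₄: k=2: 0+544+14·17·16=4352; k=3: 476+0+14·2·16=924 → min 924.
Length 4: M₁..M₄: k=1: 0+924+20·14·16=5404; k=2: 4760+544+20·17·16=10744; k=3: 1036+0+20·2·16=1676 → min 1676.
Optimal parenthesization: ((M₁·(M₂·M₃))·M₄) with cost 1676.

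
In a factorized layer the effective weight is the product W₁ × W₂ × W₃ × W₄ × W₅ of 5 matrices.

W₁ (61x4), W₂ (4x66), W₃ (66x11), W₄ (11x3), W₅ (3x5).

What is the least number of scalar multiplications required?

4250

Adjacent pairs: W₁W₂ = 61·4·66 = 16104; W₂W₃ = 4·66·11 = 2904; W₃W₄ = 66·11·3 = 2178; W₄W₅ = 11·3·5 = 165.
Length 3: W₁..W₃: k=1: 0+2904+61·4·11=5588; k=2: 16104+0+61·66·11=60390 → min 5588 | W₂..W₄: k=2: 0+2178+4·66·3=2970; k=3: 2904+0+4·11·3=3036 → min 2970 | W₃..W₅: k=3: 0+165+66·11·5=3795; k=4: 2178+0+66·3·5=3168 → min 3168.
Length 4: W₁..W₄: k=1: 0+2970+61·4·3=3702; k=2: 16104+2178+61·66·3=30360; k=3: 5588+0+61·11·3=7601 → min 3702 | W₂..W₅: k=2: 0+3168+4·66·5=4488; k=3: 2904+165+4·11·5=3289; k=4: 2970+0+4·3·5=3030 → min 3030.
Length 5: W₁..W₅: k=1: 0+3030+61·4·5=4250; k=2: 16104+3168+61·66·5=39402; k=3: 5588+165+61·11·5=9108; k=4: 3702+0+61·3·5=4617 → min 4250.
Optimal order: (W₁ × ((W₂ × (W₃ × W₄)) × W₅)) with cost 4250.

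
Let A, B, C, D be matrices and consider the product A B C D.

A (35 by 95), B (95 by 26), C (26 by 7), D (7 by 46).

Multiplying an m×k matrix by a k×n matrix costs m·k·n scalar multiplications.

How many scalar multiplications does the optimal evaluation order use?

51835

Adjacent pairs: AB = 35·95·26 = 86450; BC = 95·26·7 = 17290; CD = 26·7·46 = 8372.
Length 3: A..C: k=1: 0+17290+35·95·7=40565; k=2: 86450+0+35·26·7=92820 → min 40565 | B..D: k=2: 0+8372+95·26·46=121992; k=3: 17290+0+95·7·46=47880 → min 47880.
Length 4: A..D: k=1: 0+47880+35·95·46=200830; k=2: 86450+8372+35·26·46=136682; k=3: 40565+0+35·7·46=51835 → min 51835.
Optimal order: ((A (B C)) D) with cost 51835.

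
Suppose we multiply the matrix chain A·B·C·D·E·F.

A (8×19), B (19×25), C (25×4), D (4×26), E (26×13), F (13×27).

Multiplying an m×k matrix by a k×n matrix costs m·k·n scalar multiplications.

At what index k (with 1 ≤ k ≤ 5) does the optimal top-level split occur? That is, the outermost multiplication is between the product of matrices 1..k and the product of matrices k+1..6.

3

Adjacent pairs: AB = 8·19·25 = 3800; BC = 19·25·4 = 1900; CD = 25·4·26 = 2600; DE = 4·26·13 = 1352; EF = 26·13·27 = 9126.
Length 3: A..C: k=1: 0+1900+8·19·4=2508; k=2: 3800+0+8·25·4=4600 → min 2508 | B..D: k=2: 0+2600+19·25·26=14950; k=3: 1900+0+19·4·26=3876 → min 3876 | C..E: k=3: 0+1352+25·4·13=2652; k=4: 2600+0+25·26·13=11050 → min 2652 | D..F: k=4: 0+9126+4·26·27=11934; k=5: 1352+0+4·13·27=2756 → min 2756.
Length 4: A..D: k=1: 0+3876+8·19·26=7828; k=2: 3800+2600+8·25·26=11600; k=3: 2508+0+8·4·26=3340 → min 3340 | B..E: k=2: 0+2652+19·25·13=8827; k=3: 1900+1352+19·4·13=4240; k=4: 3876+0+19·26·13=10298 → min 4240 | C..F: k=3: 0+2756+25·4·27=5456; k=4: 2600+9126+25·26·27=29276; k=5: 2652+0+25·13·27=11427 → min 5456.
Length 5: A..E: k=1: 0+4240+8·19·13=6216; k=2: 3800+2652+8·25·13=9052; k=3: 2508+1352+8·4·13=4276; k=4: 3340+0+8·26·13=6044 → min 4276 | B..F: k=2: 0+5456+19·25·27=18281; k=3: 1900+2756+19·4·27=6708; k=4: 3876+9126+19·26·27=26340; k=5: 4240+0+19·13·27=10909 → min 6708.
Top-level splits: k=1: (A..A)·(B..F) → 0+6708+8·19·27 = 10812; k=2: (A..B)·(C..F) → 3800+5456+8·25·27 = 14656; k=3: (A..C)·(D..F) → 2508+2756+8·4·27 = 6128; k=4: (A..D)·(E..F) → 3340+9126+8·26·27 = 18082; k=5: (A..E)·(F..F) → 4276+0+8·13·27 = 7084.
Best split is after C, i.e. k = 3.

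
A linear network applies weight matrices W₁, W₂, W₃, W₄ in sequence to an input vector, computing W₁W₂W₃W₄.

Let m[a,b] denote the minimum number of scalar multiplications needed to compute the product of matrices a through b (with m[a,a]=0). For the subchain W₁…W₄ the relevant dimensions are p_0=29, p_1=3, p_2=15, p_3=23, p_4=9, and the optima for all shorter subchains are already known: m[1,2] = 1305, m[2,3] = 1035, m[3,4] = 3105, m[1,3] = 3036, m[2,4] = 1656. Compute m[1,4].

2439

m[1,4] = min over k∈[1,3] of m[1,k]+m[k+1,4]+p_{0}·p_k·p_{4}.
k=1: 0 + 1656 + 29·3·9 = 2439; k=2: 1305 + 3105 + 29·15·9 = 8325; k=3: 3036 + 0 + 29·23·9 = 9039.
Minimum: 2439 at k=1.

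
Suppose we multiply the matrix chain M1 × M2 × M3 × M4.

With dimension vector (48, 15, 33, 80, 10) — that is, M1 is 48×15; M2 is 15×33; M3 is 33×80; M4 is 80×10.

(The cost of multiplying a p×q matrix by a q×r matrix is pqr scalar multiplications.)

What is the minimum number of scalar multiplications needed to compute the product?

38550

Adjacent pairs: M1M2 = 48·15·33 = 23760; M2M3 = 15·33·80 = 39600; M3M4 = 33·80·10 = 26400.
Length 3: M1..M3: k=1: 0+39600+48·15·80=97200; k=2: 23760+0+48·33·80=150480 → min 97200 | M2..M4: k=2: 0+26400+15·33·10=31350; k=3: 39600+0+15·80·10=51600 → min 31350.
Length 4: M1..M4: k=1: 0+31350+48·15·10=38550; k=2: 23760+26400+48·33·10=66000; k=3: 97200+0+48·80·10=135600 → min 38550.
Optimal order: (M1 × (M2 × (M3 × M4))) with cost 38550.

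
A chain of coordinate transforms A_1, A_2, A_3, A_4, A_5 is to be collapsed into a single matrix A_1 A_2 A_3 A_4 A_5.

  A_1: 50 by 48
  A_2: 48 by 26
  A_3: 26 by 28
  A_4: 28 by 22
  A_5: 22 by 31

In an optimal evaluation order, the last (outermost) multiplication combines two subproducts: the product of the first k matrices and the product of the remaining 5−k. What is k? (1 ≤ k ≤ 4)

Adjacent pairs: A_1A_2 = 50·48·26 = 62400; A_2A_3 = 48·26·28 = 34944; A_3A_4 = 26·28·22 = 16016; A_4A_5 = 28·22·31 = 19096.
Length 3: A_1..A_3: k=1: 0+34944+50·48·28=102144; k=2: 62400+0+50·26·28=98800 → min 98800 | A_2..A_4: k=2: 0+16016+48·26·22=43472; k=3: 34944+0+48·28·22=64512 → min 43472 | A_3..A_5: k=3: 0+19096+26·28·31=41664; k=4: 16016+0+26·22·31=33748 → min 33748.
Length 4: A_1..A_4: k=1: 0+43472+50·48·22=96272; k=2: 62400+16016+50·26·22=107016; k=3: 98800+0+50·28·22=129600 → min 96272 | A_2..A_5: k=2: 0+33748+48·26·31=72436; k=3: 34944+19096+48·28·31=95704; k=4: 43472+0+48·22·31=76208 → min 72436.
Top-level splits: k=1: (A_1..A_1)·(A_2..A_5) → 0+72436+50·48·31 = 146836; k=2: (A_1..A_2)·(A_3..A_5) → 62400+33748+50·26·31 = 136448; k=3: (A_1..A_3)·(A_4..A_5) → 98800+19096+50·28·31 = 161296; k=4: (A_1..A_4)·(A_5..A_5) → 96272+0+50·22·31 = 130372.
Best split is after A_4, i.e. k = 4.

4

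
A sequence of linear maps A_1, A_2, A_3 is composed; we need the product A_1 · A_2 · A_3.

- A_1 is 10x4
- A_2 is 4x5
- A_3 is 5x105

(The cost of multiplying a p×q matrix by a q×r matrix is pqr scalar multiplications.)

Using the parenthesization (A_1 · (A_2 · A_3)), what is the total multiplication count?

(A_2 · A_3): 4×5 by 5×105 → 4×105, cost 4·5·105 = 2100
(A_1 · (A_2 · A_3)): 10×4 by 4×105 → 10×105, cost 10·4·105 = 4200; cumulative 6300
Total: 6300 scalar multiplications.

6300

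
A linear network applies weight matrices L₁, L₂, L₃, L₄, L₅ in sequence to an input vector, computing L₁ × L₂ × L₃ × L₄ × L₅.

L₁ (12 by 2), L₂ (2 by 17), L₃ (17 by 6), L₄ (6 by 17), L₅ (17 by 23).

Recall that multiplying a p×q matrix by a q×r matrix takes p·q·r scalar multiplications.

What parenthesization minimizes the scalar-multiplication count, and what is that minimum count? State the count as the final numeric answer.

Adjacent pairs: L₁L₂ = 12·2·17 = 408; L₂L₃ = 2·17·6 = 204; L₃L₄ = 17·6·17 = 1734; L₄L₅ = 6·17·23 = 2346.
Length 3: L₁..L₃: k=1: 0+204+12·2·6=348; k=2: 408+0+12·17·6=1632 → min 348 | L₂..L₄: k=2: 0+1734+2·17·17=2312; k=3: 204+0+2·6·17=408 → min 408 | L₃..L₅: k=3: 0+2346+17·6·23=4692; k=4: 1734+0+17·17·23=8381 → min 4692.
Length 4: L₁..L₄: k=1: 0+408+12·2·17=816; k=2: 408+1734+12·17·17=5610; k=3: 348+0+12·6·17=1572 → min 816 | L₂..L₅: k=2: 0+4692+2·17·23=5474; k=3: 204+2346+2·6·23=2826; k=4: 408+0+2·17·23=1190 → min 1190.
Length 5: L₁..L₅: k=1: 0+1190+12·2·23=1742; k=2: 408+4692+12·17·23=9792; k=3: 348+2346+12·6·23=4350; k=4: 816+0+12·17·23=5508 → min 1742.
Optimal parenthesization: (L₁ × (((L₂ × L₃) × L₄) × L₅)) with cost 1742.

1742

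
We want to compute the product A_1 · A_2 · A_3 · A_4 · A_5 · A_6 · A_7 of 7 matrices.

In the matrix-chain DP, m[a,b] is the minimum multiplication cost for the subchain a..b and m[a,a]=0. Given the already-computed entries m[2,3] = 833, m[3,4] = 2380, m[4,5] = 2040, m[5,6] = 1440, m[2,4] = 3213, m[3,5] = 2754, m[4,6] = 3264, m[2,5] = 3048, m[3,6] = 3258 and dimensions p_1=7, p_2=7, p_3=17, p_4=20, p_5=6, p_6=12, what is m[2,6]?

m[2,6] = min over k∈[2,5] of m[2,k]+m[k+1,6]+p_{1}·p_k·p_{6}.
k=2: 0 + 3258 + 7·7·12 = 3846; k=3: 833 + 3264 + 7·17·12 = 5525; k=4: 3213 + 1440 + 7·20·12 = 6333; k=5: 3048 + 0 + 7·6·12 = 3552.
Minimum: 3552 at k=5.

3552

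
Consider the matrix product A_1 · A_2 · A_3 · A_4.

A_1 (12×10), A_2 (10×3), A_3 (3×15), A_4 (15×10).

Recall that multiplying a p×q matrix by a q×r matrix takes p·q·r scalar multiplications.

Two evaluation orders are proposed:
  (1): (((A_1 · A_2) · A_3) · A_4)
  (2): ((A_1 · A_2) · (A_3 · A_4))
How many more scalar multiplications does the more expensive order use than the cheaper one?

Order (1) = (((A_1 · A_2) · A_3) · A_4): (A_1 · A_2): 12×10 by 10×3 → 12×3, cost 12·10·3 = 360; ((A_1 · A_2) · A_3): 12×3 by 3×15 → 12×15, cost 12·3·15 = 540; cumulative 900; (((A_1 · A_2) · A_3) · A_4): 12×15 by 15×10 → 12×10, cost 12·15·10 = 1800; cumulative 2700. Total 2700.
Order (2) = ((A_1 · A_2) · (A_3 · A_4)): (A_1 · A_2): 12×10 by 10×3 → 12×3, cost 12·10·3 = 360; (A_3 · A_4): 3×15 by 15×10 → 3×10, cost 3·15·10 = 450; ((A_1 · A_2) · (A_3 · A_4)): 12×3 by 3×10 → 12×10, cost 12·3·10 = 360; cumulative 1170. Total 1170.
Difference: |2700 − 1170| = 1530.

1530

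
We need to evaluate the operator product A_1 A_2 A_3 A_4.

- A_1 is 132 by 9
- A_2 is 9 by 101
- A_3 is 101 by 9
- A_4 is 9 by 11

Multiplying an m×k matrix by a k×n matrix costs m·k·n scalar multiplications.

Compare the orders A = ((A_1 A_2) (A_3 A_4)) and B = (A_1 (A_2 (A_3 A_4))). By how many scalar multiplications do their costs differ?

243573

Order A = ((A_1 A_2) (A_3 A_4)): (A_1 A_2): 132×9 by 9×101 → 132×101, cost 132·9·101 = 119988; (A_3 A_4): 101×9 by 9×11 → 101×11, cost 101·9·11 = 9999; ((A_1 A_2) (A_3 A_4)): 132×101 by 101×11 → 132×11, cost 132·101·11 = 146652; cumulative 276639. Total 276639.
Order B = (A_1 (A_2 (A_3 A_4))): (A_3 A_4): 101×9 by 9×11 → 101×11, cost 101·9·11 = 9999; (A_2 (A_3 A_4)): 9×101 by 101×11 → 9×11, cost 9·101·11 = 9999; cumulative 19998; (A_1 (A_2 (A_3 A_4))): 132×9 by 9×11 → 132×11, cost 132·9·11 = 13068; cumulative 33066. Total 33066.
Difference: |276639 − 33066| = 243573.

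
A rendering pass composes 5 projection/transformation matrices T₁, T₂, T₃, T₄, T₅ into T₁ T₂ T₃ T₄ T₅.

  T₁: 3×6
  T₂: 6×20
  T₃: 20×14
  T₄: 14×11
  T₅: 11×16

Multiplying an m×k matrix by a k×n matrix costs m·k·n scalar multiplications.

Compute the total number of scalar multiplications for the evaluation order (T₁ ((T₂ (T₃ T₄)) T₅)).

(T₃ T₄): 20×14 by 14×11 → 20×11, cost 20·14·11 = 3080
(T₂ (T₃ T₄)): 6×20 by 20×11 → 6×11, cost 6·20·11 = 1320; cumulative 4400
((T₂ (T₃ T₄)) T₅): 6×11 by 11×16 → 6×16, cost 6·11·16 = 1056; cumulative 5456
(T₁ ((T₂ (T₃ T₄)) T₅)): 3×6 by 6×16 → 3×16, cost 3·6·16 = 288; cumulative 5744
Total: 5744 scalar multiplications.

5744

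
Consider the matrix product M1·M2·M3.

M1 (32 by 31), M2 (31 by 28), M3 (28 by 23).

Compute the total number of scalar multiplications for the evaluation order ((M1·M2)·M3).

(M1·M2): 32×31 by 31×28 → 32×28, cost 32·31·28 = 27776
((M1·M2)·M3): 32×28 by 28×23 → 32×23, cost 32·28·23 = 20608; cumulative 48384
Total: 48384 scalar multiplications.

48384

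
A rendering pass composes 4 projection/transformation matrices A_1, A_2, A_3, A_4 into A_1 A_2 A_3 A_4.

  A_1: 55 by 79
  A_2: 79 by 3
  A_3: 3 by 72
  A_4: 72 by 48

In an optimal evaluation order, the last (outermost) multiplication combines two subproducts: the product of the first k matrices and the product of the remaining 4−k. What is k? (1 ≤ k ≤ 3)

Adjacent pairs: A_1A_2 = 55·79·3 = 13035; A_2A_3 = 79·3·72 = 17064; A_3A_4 = 3·72·48 = 10368.
Length 3: A_1..A_3: k=1: 0+17064+55·79·72=329904; k=2: 13035+0+55·3·72=24915 → min 24915 | A_2..A_4: k=2: 0+10368+79·3·48=21744; k=3: 17064+0+79·72·48=290088 → min 21744.
Top-level splits: k=1: (A_1..A_1)·(A_2..A_4) → 0+21744+55·79·48 = 230304; k=2: (A_1..A_2)·(A_3..A_4) → 13035+10368+55·3·48 = 31323; k=3: (A_1..A_3)·(A_4..A_4) → 24915+0+55·72·48 = 214995.
Best split is after A_2, i.e. k = 2.

2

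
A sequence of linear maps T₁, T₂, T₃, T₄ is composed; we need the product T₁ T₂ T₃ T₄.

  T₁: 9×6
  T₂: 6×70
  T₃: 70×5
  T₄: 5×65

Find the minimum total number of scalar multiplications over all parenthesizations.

Adjacent pairs: T₁T₂ = 9·6·70 = 3780; T₂T₃ = 6·70·5 = 2100; T₃T₄ = 70·5·65 = 22750.
Length 3: T₁..T₃: k=1: 0+2100+9·6·5=2370; k=2: 3780+0+9·70·5=6930 → min 2370 | T₂..T₄: k=2: 0+22750+6·70·65=50050; k=3: 2100+0+6·5·65=4050 → min 4050.
Length 4: T₁..T₄: k=1: 0+4050+9·6·65=7560; k=2: 3780+22750+9·70·65=67480; k=3: 2370+0+9·5·65=5295 → min 5295.
Optimal order: ((T₁ (T₂ T₃)) T₄) with cost 5295.

5295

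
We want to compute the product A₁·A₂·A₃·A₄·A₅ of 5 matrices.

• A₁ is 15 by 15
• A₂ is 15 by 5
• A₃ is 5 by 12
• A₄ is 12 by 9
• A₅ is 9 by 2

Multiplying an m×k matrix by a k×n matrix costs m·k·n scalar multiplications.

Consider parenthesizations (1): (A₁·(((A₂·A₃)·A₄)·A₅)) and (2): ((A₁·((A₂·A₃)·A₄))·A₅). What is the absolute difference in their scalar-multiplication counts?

Order (1) = (A₁·(((A₂·A₃)·A₄)·A₅)): (A₂·A₃): 15×5 by 5×12 → 15×12, cost 15·5·12 = 900; ((A₂·A₃)·A₄): 15×12 by 12×9 → 15×9, cost 15·12·9 = 1620; cumulative 2520; (((A₂·A₃)·A₄)·A₅): 15×9 by 9×2 → 15×2, cost 15·9·2 = 270; cumulative 2790; (A₁·(((A₂·A₃)·A₄)·A₅)): 15×15 by 15×2 → 15×2, cost 15·15·2 = 450; cumulative 3240. Total 3240.
Order (2) = ((A₁·((A₂·A₃)·A₄))·A₅): (A₂·A₃): 15×5 by 5×12 → 15×12, cost 15·5·12 = 900; ((A₂·A₃)·A₄): 15×12 by 12×9 → 15×9, cost 15·12·9 = 1620; cumulative 2520; (A₁·((A₂·A₃)·A₄)): 15×15 by 15×9 → 15×9, cost 15·15·9 = 2025; cumulative 4545; ((A₁·((A₂·A₃)·A₄))·A₅): 15×9 by 9×2 → 15×2, cost 15·9·2 = 270; cumulative 4815. Total 4815.
Difference: |3240 − 4815| = 1575.

1575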